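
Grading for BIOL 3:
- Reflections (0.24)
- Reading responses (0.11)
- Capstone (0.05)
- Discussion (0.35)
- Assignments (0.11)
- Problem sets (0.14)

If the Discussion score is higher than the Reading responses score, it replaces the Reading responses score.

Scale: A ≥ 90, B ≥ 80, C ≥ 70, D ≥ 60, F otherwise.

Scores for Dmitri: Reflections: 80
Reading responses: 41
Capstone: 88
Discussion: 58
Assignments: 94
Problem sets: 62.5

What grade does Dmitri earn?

Discussion (58) > Reading responses (41), so Reading responses counts as 58.
Weighted total:
  Reflections 80 × 0.24 = 19.2
  Reading responses 58 × 0.11 = 6.38
  Capstone 88 × 0.05 = 4.4
  Discussion 58 × 0.35 = 20.3
  Assignments 94 × 0.11 = 10.34
  Problem sets 62.5 × 0.14 = 8.75
Sum = 69.37
69.37 is ≥ 60 and < 70 → D

D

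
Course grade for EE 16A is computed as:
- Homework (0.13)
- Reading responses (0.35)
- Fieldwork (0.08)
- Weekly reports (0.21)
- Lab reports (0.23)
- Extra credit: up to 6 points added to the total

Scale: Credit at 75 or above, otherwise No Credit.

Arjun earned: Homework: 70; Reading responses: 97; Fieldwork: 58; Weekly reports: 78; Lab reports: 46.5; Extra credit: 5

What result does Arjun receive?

Credit

Weighted total:
  Homework 70 × 0.13 = 9.1
  Reading responses 97 × 0.35 = 33.95
  Fieldwork 58 × 0.08 = 4.64
  Weekly reports 78 × 0.21 = 16.38
  Lab reports 46.5 × 0.23 = 10.695
Sum = 74.765
Extra credit: 74.765 + 5 = 79.765
79.765 ≥ 75 → Credit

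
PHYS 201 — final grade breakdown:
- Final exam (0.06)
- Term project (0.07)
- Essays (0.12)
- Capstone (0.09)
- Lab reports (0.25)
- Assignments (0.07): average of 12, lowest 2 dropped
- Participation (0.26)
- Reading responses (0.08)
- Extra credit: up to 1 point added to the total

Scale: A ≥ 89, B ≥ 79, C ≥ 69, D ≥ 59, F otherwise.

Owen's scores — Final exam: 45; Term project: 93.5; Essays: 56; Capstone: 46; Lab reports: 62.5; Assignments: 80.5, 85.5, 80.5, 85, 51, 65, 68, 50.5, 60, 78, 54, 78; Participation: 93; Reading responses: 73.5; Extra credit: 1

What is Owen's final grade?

Assignments: drop 50.5, 51 → average of remaining 10 = 734.5/10 = 73.45
Weighted total:
  Final exam 45 × 0.06 = 2.7
  Term project 93.5 × 0.07 = 6.545
  Essays 56 × 0.12 = 6.72
  Capstone 46 × 0.09 = 4.14
  Lab reports 62.5 × 0.25 = 15.625
  Assignments 73.45 × 0.07 = 5.1415
  Participation 93 × 0.26 = 24.18
  Reading responses 73.5 × 0.08 = 5.88
Sum = 70.9315
Extra credit: 70.9315 + 1 = 71.9315
71.9315 is ≥ 69 and < 79 → C

C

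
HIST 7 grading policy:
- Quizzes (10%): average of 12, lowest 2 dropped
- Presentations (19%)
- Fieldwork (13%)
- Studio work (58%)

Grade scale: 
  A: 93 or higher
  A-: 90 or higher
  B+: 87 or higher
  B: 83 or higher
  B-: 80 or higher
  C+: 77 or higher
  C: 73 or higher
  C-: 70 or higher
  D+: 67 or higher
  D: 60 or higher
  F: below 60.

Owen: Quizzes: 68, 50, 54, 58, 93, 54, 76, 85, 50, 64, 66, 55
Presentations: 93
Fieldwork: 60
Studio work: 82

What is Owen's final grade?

C+

Quizzes: drop 50, 50 → average of remaining 10 = 673/10 = 67.3
Weighted total:
  Quizzes 67.3 × 0.1 = 6.73
  Presentations 93 × 0.19 = 17.67
  Fieldwork 60 × 0.13 = 7.8
  Studio work 82 × 0.58 = 47.56
Sum = 79.76
79.76 is ≥ 77 and < 80 → C+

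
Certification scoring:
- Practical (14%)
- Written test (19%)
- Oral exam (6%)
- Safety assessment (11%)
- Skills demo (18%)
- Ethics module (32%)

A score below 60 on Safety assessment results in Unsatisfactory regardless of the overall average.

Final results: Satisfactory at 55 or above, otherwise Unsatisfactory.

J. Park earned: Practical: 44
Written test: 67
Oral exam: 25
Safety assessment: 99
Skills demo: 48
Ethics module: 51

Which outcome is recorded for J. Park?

Safety assessment score 99 ≥ 60: minimum met.
Weighted total:
  Practical 44 × 0.14 = 6.16
  Written test 67 × 0.19 = 12.73
  Oral exam 25 × 0.06 = 1.5
  Safety assessment 99 × 0.11 = 10.89
  Skills demo 48 × 0.18 = 8.64
  Ethics module 51 × 0.32 = 16.32
Sum = 56.24
56.24 ≥ 55 → Satisfactory

Satisfactory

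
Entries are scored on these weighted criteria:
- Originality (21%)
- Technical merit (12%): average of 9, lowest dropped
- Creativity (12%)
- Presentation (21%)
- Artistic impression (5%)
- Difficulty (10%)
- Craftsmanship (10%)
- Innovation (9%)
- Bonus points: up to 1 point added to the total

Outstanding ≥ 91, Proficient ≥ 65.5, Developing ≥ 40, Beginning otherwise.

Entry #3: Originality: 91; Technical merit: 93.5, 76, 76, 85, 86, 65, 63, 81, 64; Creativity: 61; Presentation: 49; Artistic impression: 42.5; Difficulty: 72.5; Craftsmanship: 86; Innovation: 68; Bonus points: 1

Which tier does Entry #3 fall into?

Proficient

Technical merit: drop 63 → average of remaining 8 = 626.5/8 = 78.3125
Weighted total:
  Originality 91 × 0.21 = 19.11
  Technical merit 78.3125 × 0.12 = 9.3975
  Creativity 61 × 0.12 = 7.32
  Presentation 49 × 0.21 = 10.29
  Artistic impression 42.5 × 0.05 = 2.125
  Difficulty 72.5 × 0.1 = 7.25
  Craftsmanship 86 × 0.1 = 8.6
  Innovation 68 × 0.09 = 6.12
Sum = 70.2125
Bonus points: 70.2125 + 1 = 71.2125
71.2125 is ≥ 65.5 and < 91 → Proficient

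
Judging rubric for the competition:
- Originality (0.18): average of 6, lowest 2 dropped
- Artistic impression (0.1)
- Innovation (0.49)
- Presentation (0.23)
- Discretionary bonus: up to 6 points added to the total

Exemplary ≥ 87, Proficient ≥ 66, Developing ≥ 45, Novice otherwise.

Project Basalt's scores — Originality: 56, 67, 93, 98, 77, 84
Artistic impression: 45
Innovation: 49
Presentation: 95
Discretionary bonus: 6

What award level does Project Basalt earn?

Originality: drop 56, 67 → average of remaining 4 = 352/4 = 88
Weighted total:
  Originality 88 × 0.18 = 15.84
  Artistic impression 45 × 0.1 = 4.5
  Innovation 49 × 0.49 = 24.01
  Presentation 95 × 0.23 = 21.85
Sum = 66.2
Discretionary bonus: 66.2 + 6 = 72.2
72.2 is ≥ 66 and < 87 → Proficient

Proficient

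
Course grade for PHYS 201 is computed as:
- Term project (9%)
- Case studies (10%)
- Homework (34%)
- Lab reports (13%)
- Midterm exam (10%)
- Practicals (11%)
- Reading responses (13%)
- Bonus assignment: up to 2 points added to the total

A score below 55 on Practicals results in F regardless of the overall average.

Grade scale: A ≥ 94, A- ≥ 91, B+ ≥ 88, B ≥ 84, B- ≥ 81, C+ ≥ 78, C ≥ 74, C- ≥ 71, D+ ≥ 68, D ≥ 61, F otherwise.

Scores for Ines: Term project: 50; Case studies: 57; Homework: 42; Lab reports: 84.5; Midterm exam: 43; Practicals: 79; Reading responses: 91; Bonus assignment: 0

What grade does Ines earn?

Practicals score 79 ≥ 55: minimum met.
Weighted total:
  Term project 50 × 0.09 = 4.5
  Case studies 57 × 0.1 = 5.7
  Homework 42 × 0.34 = 14.28
  Lab reports 84.5 × 0.13 = 10.985
  Midterm exam 43 × 0.1 = 4.3
  Practicals 79 × 0.11 = 8.69
  Reading responses 91 × 0.13 = 11.83
Sum = 60.285
Bonus assignment: 60.285 + 0 = 60.285
60.285 < 61 → F

F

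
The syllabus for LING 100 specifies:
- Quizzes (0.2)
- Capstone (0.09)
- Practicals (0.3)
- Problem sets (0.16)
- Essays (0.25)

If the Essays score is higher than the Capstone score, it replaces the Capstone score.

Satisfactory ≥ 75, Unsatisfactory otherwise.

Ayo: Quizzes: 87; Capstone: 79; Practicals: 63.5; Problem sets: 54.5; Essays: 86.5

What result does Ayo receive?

Essays (86.5) > Capstone (79), so Capstone counts as 86.5.
Weighted total:
  Quizzes 87 × 0.2 = 17.4
  Capstone 86.5 × 0.09 = 7.785
  Practicals 63.5 × 0.3 = 19.05
  Problem sets 54.5 × 0.16 = 8.72
  Essays 86.5 × 0.25 = 21.625
Sum = 74.58
74.58 < 75 → Unsatisfactory

Unsatisfactory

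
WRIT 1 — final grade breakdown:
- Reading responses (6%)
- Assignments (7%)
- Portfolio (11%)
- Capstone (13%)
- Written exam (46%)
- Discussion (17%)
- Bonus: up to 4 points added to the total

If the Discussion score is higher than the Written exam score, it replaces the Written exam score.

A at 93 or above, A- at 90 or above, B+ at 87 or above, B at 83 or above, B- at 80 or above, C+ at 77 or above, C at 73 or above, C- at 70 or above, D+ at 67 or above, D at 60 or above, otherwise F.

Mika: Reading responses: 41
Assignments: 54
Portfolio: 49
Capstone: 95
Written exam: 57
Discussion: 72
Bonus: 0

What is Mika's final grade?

D+

Discussion (72) > Written exam (57), so Written exam counts as 72.
Weighted total:
  Reading responses 41 × 0.06 = 2.46
  Assignments 54 × 0.07 = 3.78
  Portfolio 49 × 0.11 = 5.39
  Capstone 95 × 0.13 = 12.35
  Written exam 72 × 0.46 = 33.12
  Discussion 72 × 0.17 = 12.24
Sum = 69.34
Bonus: 69.34 + 0 = 69.34
69.34 is ≥ 67 and < 70 → D+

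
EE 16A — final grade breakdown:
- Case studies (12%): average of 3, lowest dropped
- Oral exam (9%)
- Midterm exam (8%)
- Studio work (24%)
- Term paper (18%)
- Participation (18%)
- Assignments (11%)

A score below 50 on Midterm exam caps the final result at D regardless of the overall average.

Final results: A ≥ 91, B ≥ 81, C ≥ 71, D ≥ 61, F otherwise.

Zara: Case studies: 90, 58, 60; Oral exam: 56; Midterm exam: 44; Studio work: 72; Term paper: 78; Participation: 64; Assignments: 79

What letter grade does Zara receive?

D

Case studies: drop 58 → average of remaining 2 = 150/2 = 75
Midterm exam score 44 < 50: minimum not met.
Weighted total:
  Case studies 75 × 0.12 = 9
  Oral exam 56 × 0.09 = 5.04
  Midterm exam 44 × 0.08 = 3.52
  Studio work 72 × 0.24 = 17.28
  Term paper 78 × 0.18 = 14.04
  Participation 64 × 0.18 = 11.52
  Assignments 79 × 0.11 = 8.69
Sum = 69.09
69.09 would be D; cap at D applies → D.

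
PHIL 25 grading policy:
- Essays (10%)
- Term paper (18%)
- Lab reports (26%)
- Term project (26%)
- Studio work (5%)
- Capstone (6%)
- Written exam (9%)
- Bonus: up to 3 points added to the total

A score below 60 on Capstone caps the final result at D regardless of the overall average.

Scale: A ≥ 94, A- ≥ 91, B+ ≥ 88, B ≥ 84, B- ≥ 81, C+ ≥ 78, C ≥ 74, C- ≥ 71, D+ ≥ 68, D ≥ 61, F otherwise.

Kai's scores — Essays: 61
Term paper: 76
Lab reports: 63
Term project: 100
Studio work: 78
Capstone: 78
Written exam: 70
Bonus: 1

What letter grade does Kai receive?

Capstone score 78 ≥ 60: minimum met.
Weighted total:
  Essays 61 × 0.1 = 6.1
  Term paper 76 × 0.18 = 13.68
  Lab reports 63 × 0.26 = 16.38
  Term project 100 × 0.26 = 26
  Studio work 78 × 0.05 = 3.9
  Capstone 78 × 0.06 = 4.68
  Written exam 70 × 0.09 = 6.3
Sum = 77.04
Bonus: 77.04 + 1 = 78.04
78.04 is ≥ 78 and < 81 → C+

C+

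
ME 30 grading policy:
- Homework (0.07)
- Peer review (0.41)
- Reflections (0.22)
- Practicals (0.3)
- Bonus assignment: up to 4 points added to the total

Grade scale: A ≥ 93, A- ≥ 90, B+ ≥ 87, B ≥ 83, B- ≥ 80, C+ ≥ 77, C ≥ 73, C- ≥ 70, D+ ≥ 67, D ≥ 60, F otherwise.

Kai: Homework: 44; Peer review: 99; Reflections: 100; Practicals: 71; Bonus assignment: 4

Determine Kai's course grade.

Weighted total:
  Homework 44 × 0.07 = 3.08
  Peer review 99 × 0.41 = 40.59
  Reflections 100 × 0.22 = 22
  Practicals 71 × 0.3 = 21.3
Sum = 86.97
Bonus assignment: 86.97 + 4 = 90.97
90.97 is ≥ 90 and < 93 → A-

A-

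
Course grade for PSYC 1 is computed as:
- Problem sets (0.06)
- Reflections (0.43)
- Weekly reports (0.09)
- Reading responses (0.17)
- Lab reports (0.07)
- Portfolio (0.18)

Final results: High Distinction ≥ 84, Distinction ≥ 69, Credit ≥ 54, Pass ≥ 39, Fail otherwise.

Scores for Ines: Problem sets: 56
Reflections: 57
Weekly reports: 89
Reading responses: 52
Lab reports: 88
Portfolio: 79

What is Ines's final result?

Weighted total:
  Problem sets 56 × 0.06 = 3.36
  Reflections 57 × 0.43 = 24.51
  Weekly reports 89 × 0.09 = 8.01
  Reading responses 52 × 0.17 = 8.84
  Lab reports 88 × 0.07 = 6.16
  Portfolio 79 × 0.18 = 14.22
Sum = 65.1
65.1 is ≥ 54 and < 69 → Credit

Credit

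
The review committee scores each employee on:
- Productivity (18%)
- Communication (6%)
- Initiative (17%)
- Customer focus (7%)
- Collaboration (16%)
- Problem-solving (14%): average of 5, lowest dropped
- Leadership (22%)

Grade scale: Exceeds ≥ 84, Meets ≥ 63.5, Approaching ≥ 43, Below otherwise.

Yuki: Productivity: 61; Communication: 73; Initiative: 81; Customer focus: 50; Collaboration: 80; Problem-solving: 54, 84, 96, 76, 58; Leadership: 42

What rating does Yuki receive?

Meets

Problem-solving: drop 54 → average of remaining 4 = 314/4 = 78.5
Weighted total:
  Productivity 61 × 0.18 = 10.98
  Communication 73 × 0.06 = 4.38
  Initiative 81 × 0.17 = 13.77
  Customer focus 50 × 0.07 = 3.5
  Collaboration 80 × 0.16 = 12.8
  Problem-solving 78.5 × 0.14 = 10.99
  Leadership 42 × 0.22 = 9.24
Sum = 65.66
65.66 is ≥ 63.5 and < 84 → Meets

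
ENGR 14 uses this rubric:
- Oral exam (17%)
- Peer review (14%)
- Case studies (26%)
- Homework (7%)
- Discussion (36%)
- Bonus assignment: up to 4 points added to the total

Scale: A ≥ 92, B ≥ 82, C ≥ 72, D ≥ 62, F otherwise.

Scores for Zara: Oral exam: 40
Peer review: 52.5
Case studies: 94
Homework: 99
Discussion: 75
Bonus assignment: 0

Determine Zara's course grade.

Weighted total:
  Oral exam 40 × 0.17 = 6.8
  Peer review 52.5 × 0.14 = 7.35
  Case studies 94 × 0.26 = 24.44
  Homework 99 × 0.07 = 6.93
  Discussion 75 × 0.36 = 27
Sum = 72.52
Bonus assignment: 72.52 + 0 = 72.52
72.52 is ≥ 72 and < 82 → C

C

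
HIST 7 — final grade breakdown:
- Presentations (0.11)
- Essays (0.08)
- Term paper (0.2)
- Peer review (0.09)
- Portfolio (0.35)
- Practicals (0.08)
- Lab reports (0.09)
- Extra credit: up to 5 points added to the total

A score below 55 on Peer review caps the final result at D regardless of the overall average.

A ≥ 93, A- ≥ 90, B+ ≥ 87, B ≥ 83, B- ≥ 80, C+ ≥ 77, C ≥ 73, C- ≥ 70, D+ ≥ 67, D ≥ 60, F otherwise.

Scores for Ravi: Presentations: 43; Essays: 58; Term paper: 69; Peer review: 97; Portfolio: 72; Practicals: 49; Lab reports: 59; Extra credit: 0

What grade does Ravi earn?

D

Peer review score 97 ≥ 55: minimum met.
Weighted total:
  Presentations 43 × 0.11 = 4.73
  Essays 58 × 0.08 = 4.64
  Term paper 69 × 0.2 = 13.8
  Peer review 97 × 0.09 = 8.73
  Portfolio 72 × 0.35 = 25.2
  Practicals 49 × 0.08 = 3.92
  Lab reports 59 × 0.09 = 5.31
Sum = 66.33
Extra credit: 66.33 + 0 = 66.33
66.33 is ≥ 60 and < 67 → D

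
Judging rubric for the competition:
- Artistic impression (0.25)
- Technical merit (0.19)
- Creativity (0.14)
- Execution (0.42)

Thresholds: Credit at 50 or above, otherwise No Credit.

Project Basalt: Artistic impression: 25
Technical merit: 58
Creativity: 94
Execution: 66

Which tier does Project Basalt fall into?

Weighted total:
  Artistic impression 25 × 0.25 = 6.25
  Technical merit 58 × 0.19 = 11.02
  Creativity 94 × 0.14 = 13.16
  Execution 66 × 0.42 = 27.72
Sum = 58.15
58.15 ≥ 50 → Credit

Credit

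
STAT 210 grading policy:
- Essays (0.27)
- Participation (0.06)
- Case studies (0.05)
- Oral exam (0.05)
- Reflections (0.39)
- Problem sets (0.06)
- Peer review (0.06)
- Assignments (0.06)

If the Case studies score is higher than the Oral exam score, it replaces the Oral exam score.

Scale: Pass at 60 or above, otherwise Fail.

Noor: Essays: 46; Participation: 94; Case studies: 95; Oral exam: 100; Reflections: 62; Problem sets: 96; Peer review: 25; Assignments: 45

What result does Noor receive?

Pass

Case studies (95) ≤ Oral exam (100), so Oral exam stays at 100.
Weighted total:
  Essays 46 × 0.27 = 12.42
  Participation 94 × 0.06 = 5.64
  Case studies 95 × 0.05 = 4.75
  Oral exam 100 × 0.05 = 5
  Reflections 62 × 0.39 = 24.18
  Problem sets 96 × 0.06 = 5.76
  Peer review 25 × 0.06 = 1.5
  Assignments 45 × 0.06 = 2.7
Sum = 61.95
61.95 ≥ 60 → Pass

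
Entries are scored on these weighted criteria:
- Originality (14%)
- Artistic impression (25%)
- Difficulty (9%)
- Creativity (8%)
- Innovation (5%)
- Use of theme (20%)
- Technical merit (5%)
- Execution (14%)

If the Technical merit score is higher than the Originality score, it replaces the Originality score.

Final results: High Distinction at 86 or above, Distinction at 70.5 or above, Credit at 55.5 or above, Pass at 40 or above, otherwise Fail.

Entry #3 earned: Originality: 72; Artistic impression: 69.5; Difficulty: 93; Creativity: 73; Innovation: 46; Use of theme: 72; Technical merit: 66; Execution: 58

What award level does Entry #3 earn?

Technical merit (66) ≤ Originality (72), so Originality stays at 72.
Weighted total:
  Originality 72 × 0.14 = 10.08
  Artistic impression 69.5 × 0.25 = 17.375
  Difficulty 93 × 0.09 = 8.37
  Creativity 73 × 0.08 = 5.84
  Innovation 46 × 0.05 = 2.3
  Use of theme 72 × 0.2 = 14.4
  Technical merit 66 × 0.05 = 3.3
  Execution 58 × 0.14 = 8.12
Sum = 69.785
69.785 is ≥ 55.5 and < 70.5 → Credit

Credit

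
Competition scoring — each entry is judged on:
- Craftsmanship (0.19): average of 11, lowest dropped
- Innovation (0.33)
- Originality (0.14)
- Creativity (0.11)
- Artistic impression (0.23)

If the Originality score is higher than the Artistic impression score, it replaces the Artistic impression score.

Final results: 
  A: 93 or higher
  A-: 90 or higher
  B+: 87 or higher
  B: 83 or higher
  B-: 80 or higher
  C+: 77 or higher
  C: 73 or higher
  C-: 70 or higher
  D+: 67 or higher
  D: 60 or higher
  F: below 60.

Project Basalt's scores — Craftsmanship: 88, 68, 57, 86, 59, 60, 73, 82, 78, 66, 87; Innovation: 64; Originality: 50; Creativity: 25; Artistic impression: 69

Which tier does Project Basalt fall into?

Craftsmanship: drop 57 → average of remaining 10 = 747/10 = 74.7
Originality (50) ≤ Artistic impression (69), so Artistic impression stays at 69.
Weighted total:
  Craftsmanship 74.7 × 0.19 = 14.193
  Innovation 64 × 0.33 = 21.12
  Originality 50 × 0.14 = 7
  Creativity 25 × 0.11 = 2.75
  Artistic impression 69 × 0.23 = 15.87
Sum = 60.933
60.933 is ≥ 60 and < 67 → D

D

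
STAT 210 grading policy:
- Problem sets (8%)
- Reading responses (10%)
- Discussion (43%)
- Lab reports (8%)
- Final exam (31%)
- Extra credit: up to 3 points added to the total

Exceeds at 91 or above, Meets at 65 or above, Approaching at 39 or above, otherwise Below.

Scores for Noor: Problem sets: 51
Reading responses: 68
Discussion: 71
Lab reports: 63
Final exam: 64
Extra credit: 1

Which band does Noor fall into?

Meets

Weighted total:
  Problem sets 51 × 0.08 = 4.08
  Reading responses 68 × 0.1 = 6.8
  Discussion 71 × 0.43 = 30.53
  Lab reports 63 × 0.08 = 5.04
  Final exam 64 × 0.31 = 19.84
Sum = 66.29
Extra credit: 66.29 + 1 = 67.29
67.29 is ≥ 65 and < 91 → Meets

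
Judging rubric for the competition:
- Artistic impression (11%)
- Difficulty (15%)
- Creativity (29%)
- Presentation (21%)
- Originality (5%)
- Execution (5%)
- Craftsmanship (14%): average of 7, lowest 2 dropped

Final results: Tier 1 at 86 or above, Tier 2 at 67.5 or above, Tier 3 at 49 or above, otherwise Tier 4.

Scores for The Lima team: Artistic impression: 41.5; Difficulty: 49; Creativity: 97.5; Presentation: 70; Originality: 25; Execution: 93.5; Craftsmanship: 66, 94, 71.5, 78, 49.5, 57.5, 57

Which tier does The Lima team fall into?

Craftsmanship: drop 49.5, 57 → average of remaining 5 = 367/5 = 73.4
Weighted total:
  Artistic impression 41.5 × 0.11 = 4.565
  Difficulty 49 × 0.15 = 7.35
  Creativity 97.5 × 0.29 = 28.275
  Presentation 70 × 0.21 = 14.7
  Originality 25 × 0.05 = 1.25
  Execution 93.5 × 0.05 = 4.675
  Craftsmanship 73.4 × 0.14 = 10.276
Sum = 71.091
71.091 is ≥ 67.5 and < 86 → Tier 2

Tier 2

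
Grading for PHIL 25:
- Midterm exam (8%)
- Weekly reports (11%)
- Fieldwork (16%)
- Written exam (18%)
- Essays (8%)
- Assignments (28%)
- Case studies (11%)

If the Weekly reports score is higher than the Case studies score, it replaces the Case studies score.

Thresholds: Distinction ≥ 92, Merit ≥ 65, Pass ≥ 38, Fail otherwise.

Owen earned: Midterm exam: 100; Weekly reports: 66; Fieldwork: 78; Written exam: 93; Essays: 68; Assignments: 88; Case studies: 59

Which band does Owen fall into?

Weekly reports (66) > Case studies (59), so Case studies counts as 66.
Weighted total:
  Midterm exam 100 × 0.08 = 8
  Weekly reports 66 × 0.11 = 7.26
  Fieldwork 78 × 0.16 = 12.48
  Written exam 93 × 0.18 = 16.74
  Essays 68 × 0.08 = 5.44
  Assignments 88 × 0.28 = 24.64
  Case studies 66 × 0.11 = 7.26
Sum = 81.82
81.82 is ≥ 65 and < 92 → Merit

Merit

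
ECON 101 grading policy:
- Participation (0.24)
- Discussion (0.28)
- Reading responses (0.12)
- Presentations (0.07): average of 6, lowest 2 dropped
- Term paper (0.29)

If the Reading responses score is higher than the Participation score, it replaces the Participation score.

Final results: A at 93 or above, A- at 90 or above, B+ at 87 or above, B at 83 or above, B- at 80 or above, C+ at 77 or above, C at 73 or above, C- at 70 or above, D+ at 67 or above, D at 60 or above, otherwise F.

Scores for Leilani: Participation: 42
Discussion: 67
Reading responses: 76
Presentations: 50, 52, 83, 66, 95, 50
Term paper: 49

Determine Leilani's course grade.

D

Presentations: drop 50, 50 → average of remaining 4 = 296/4 = 74
Reading responses (76) > Participation (42), so Participation counts as 76.
Weighted total:
  Participation 76 × 0.24 = 18.24
  Discussion 67 × 0.28 = 18.76
  Reading responses 76 × 0.12 = 9.12
  Presentations 74 × 0.07 = 5.18
  Term paper 49 × 0.29 = 14.21
Sum = 65.51
65.51 is ≥ 60 and < 67 → D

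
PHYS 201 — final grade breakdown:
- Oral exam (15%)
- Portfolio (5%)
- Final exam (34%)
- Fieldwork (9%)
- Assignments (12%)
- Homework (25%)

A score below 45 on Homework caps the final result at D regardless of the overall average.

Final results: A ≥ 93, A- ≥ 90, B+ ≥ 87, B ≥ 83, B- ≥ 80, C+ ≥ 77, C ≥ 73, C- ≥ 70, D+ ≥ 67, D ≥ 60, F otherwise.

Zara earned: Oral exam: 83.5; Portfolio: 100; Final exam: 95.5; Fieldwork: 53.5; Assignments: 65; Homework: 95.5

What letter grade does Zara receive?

B

Homework score 95.5 ≥ 45: minimum met.
Weighted total:
  Oral exam 83.5 × 0.15 = 12.525
  Portfolio 100 × 0.05 = 5
  Final exam 95.5 × 0.34 = 32.47
  Fieldwork 53.5 × 0.09 = 4.815
  Assignments 65 × 0.12 = 7.8
  Homework 95.5 × 0.25 = 23.875
Sum = 86.485
86.485 is ≥ 83 and < 87 → B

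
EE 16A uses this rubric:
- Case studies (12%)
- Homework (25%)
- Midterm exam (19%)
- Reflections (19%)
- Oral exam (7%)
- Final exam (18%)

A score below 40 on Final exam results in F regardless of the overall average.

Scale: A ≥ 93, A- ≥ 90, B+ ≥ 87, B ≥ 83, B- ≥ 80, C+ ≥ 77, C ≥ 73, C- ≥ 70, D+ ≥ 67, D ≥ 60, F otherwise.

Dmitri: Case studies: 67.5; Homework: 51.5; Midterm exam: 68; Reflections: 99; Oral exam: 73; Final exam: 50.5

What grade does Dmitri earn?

D

Final exam score 50.5 ≥ 40: minimum met.
Weighted total:
  Case studies 67.5 × 0.12 = 8.1
  Homework 51.5 × 0.25 = 12.875
  Midterm exam 68 × 0.19 = 12.92
  Reflections 99 × 0.19 = 18.81
  Oral exam 73 × 0.07 = 5.11
  Final exam 50.5 × 0.18 = 9.09
Sum = 66.905
66.905 is ≥ 60 and < 67 → D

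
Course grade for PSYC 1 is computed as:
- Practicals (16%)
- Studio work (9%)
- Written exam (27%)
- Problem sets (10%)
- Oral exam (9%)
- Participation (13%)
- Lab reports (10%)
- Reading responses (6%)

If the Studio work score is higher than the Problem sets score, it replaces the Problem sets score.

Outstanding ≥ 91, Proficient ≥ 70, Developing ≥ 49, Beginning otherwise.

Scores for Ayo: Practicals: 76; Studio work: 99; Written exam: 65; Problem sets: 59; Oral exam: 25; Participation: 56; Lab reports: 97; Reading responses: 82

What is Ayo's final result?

Proficient

Studio work (99) > Problem sets (59), so Problem sets counts as 99.
Weighted total:
  Practicals 76 × 0.16 = 12.16
  Studio work 99 × 0.09 = 8.91
  Written exam 65 × 0.27 = 17.55
  Problem sets 99 × 0.1 = 9.9
  Oral exam 25 × 0.09 = 2.25
  Participation 56 × 0.13 = 7.28
  Lab reports 97 × 0.1 = 9.7
  Reading responses 82 × 0.06 = 4.92
Sum = 72.67
72.67 is ≥ 70 and < 91 → Proficient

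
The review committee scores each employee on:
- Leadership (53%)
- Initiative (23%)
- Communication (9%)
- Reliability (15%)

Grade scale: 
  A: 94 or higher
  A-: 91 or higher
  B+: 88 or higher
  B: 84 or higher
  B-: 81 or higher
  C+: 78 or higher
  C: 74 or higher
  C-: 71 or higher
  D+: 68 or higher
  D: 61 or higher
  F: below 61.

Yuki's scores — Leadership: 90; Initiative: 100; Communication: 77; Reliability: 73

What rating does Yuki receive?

Weighted total:
  Leadership 90 × 0.53 = 47.7
  Initiative 100 × 0.23 = 23
  Communication 77 × 0.09 = 6.93
  Reliability 73 × 0.15 = 10.95
Sum = 88.58
88.58 is ≥ 88 and < 91 → B+

B+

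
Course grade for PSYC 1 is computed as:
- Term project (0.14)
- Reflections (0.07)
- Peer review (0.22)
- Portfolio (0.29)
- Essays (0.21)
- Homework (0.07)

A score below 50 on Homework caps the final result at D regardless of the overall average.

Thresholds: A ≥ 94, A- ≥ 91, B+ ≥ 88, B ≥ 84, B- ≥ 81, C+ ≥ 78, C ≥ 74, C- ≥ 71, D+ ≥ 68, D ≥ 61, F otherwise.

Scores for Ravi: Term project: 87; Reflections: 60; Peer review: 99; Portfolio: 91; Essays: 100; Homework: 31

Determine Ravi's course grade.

D

Homework score 31 < 50: minimum not met.
Weighted total:
  Term project 87 × 0.14 = 12.18
  Reflections 60 × 0.07 = 4.2
  Peer review 99 × 0.22 = 21.78
  Portfolio 91 × 0.29 = 26.39
  Essays 100 × 0.21 = 21
  Homework 31 × 0.07 = 2.17
Sum = 87.72
87.72 would be B; cap at D applies → D.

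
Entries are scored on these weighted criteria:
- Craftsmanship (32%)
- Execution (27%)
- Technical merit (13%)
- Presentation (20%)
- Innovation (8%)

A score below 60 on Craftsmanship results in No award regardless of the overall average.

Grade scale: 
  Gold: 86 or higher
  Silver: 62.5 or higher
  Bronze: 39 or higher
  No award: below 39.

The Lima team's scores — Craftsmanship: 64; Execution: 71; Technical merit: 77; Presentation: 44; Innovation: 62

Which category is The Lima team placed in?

Craftsmanship score 64 ≥ 60: minimum met.
Weighted total:
  Craftsmanship 64 × 0.32 = 20.48
  Execution 71 × 0.27 = 19.17
  Technical merit 77 × 0.13 = 10.01
  Presentation 44 × 0.2 = 8.8
  Innovation 62 × 0.08 = 4.96
Sum = 63.42
63.42 is ≥ 62.5 and < 86 → Silver

Silver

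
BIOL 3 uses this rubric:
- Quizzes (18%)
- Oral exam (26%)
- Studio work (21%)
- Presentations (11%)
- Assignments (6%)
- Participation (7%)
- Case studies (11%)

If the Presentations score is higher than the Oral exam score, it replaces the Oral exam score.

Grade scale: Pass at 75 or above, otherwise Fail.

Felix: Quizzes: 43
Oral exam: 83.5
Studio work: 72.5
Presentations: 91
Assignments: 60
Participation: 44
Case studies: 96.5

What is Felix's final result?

Presentations (91) > Oral exam (83.5), so Oral exam counts as 91.
Weighted total:
  Quizzes 43 × 0.18 = 7.74
  Oral exam 91 × 0.26 = 23.66
  Studio work 72.5 × 0.21 = 15.225
  Presentations 91 × 0.11 = 10.01
  Assignments 60 × 0.06 = 3.6
  Participation 44 × 0.07 = 3.08
  Case studies 96.5 × 0.11 = 10.615
Sum = 73.93
73.93 < 75 → Fail

Fail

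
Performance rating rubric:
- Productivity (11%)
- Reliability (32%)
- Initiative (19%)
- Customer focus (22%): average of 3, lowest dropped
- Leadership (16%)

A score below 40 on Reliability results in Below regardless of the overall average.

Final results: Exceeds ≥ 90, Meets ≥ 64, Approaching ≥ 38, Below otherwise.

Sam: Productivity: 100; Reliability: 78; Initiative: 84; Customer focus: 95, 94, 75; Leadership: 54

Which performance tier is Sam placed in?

Customer focus: drop 75 → average of remaining 2 = 189/2 = 94.5
Reliability score 78 ≥ 40: minimum met.
Weighted total:
  Productivity 100 × 0.11 = 11
  Reliability 78 × 0.32 = 24.96
  Initiative 84 × 0.19 = 15.96
  Customer focus 94.5 × 0.22 = 20.79
  Leadership 54 × 0.16 = 8.64
Sum = 81.35
81.35 is ≥ 64 and < 90 → Meets

Meets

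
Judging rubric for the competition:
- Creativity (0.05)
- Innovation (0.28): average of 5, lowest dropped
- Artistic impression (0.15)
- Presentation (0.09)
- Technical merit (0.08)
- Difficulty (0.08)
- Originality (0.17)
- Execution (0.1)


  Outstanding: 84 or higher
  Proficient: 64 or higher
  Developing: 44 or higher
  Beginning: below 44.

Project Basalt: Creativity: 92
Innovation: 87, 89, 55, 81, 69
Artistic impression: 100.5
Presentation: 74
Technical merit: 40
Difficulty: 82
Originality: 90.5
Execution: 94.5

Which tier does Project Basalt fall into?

Innovation: drop 55 → average of remaining 4 = 326/4 = 81.5
Weighted total:
  Creativity 92 × 0.05 = 4.6
  Innovation 81.5 × 0.28 = 22.82
  Artistic impression 100.5 × 0.15 = 15.075
  Presentation 74 × 0.09 = 6.66
  Technical merit 40 × 0.08 = 3.2
  Difficulty 82 × 0.08 = 6.56
  Originality 90.5 × 0.17 = 15.385
  Execution 94.5 × 0.1 = 9.45
Sum = 83.75
83.75 is ≥ 64 and < 84 → Proficient

Proficient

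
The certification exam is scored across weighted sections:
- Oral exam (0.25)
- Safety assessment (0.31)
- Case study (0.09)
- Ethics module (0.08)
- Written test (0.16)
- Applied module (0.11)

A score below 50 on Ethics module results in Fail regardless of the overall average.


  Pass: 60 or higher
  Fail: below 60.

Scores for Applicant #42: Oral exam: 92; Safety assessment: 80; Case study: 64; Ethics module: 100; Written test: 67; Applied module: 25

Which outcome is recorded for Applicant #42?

Pass

Ethics module score 100 ≥ 50: minimum met.
Weighted total:
  Oral exam 92 × 0.25 = 23
  Safety assessment 80 × 0.31 = 24.8
  Case study 64 × 0.09 = 5.76
  Ethics module 100 × 0.08 = 8
  Written test 67 × 0.16 = 10.72
  Applied module 25 × 0.11 = 2.75
Sum = 75.03
75.03 ≥ 60 → Pass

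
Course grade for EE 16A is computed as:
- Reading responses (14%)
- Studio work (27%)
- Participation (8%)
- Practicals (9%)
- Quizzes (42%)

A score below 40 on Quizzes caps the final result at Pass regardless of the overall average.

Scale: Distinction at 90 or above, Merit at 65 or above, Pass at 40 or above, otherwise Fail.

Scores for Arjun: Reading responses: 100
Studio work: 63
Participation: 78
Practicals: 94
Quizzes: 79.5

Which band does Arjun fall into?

Quizzes score 79.5 ≥ 40: minimum met.
Weighted total:
  Reading responses 100 × 0.14 = 14
  Studio work 63 × 0.27 = 17.01
  Participation 78 × 0.08 = 6.24
  Practicals 94 × 0.09 = 8.46
  Quizzes 79.5 × 0.42 = 33.39
Sum = 79.1
79.1 is ≥ 65 and < 90 → Merit

Merit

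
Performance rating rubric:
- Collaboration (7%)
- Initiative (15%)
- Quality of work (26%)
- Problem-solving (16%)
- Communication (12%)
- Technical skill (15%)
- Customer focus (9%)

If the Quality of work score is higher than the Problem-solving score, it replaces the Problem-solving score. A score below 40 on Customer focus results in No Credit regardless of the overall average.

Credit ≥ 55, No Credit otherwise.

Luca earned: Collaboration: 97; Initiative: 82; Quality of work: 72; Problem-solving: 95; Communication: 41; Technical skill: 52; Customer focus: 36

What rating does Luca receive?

No Credit

Quality of work (72) ≤ Problem-solving (95), so Problem-solving stays at 95.
Customer focus score 36 < 40: minimum not met.
Weighted total:
  Collaboration 97 × 0.07 = 6.79
  Initiative 82 × 0.15 = 12.3
  Quality of work 72 × 0.26 = 18.72
  Problem-solving 95 × 0.16 = 15.2
  Communication 41 × 0.12 = 4.92
  Technical skill 52 × 0.15 = 7.8
  Customer focus 36 × 0.09 = 3.24
Sum = 68.97
Because the Customer focus minimum was not met, the result is No Credit.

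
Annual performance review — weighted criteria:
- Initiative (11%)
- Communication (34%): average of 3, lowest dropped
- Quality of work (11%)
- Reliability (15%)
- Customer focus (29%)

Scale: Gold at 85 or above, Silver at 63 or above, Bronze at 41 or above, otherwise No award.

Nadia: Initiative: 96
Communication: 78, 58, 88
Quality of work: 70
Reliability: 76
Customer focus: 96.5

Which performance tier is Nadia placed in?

Communication: drop 58 → average of remaining 2 = 166/2 = 83
Weighted total:
  Initiative 96 × 0.11 = 10.56
  Communication 83 × 0.34 = 28.22
  Quality of work 70 × 0.11 = 7.7
  Reliability 76 × 0.15 = 11.4
  Customer focus 96.5 × 0.29 = 27.985
Sum = 85.865
85.865 ≥ 85 → Gold

Gold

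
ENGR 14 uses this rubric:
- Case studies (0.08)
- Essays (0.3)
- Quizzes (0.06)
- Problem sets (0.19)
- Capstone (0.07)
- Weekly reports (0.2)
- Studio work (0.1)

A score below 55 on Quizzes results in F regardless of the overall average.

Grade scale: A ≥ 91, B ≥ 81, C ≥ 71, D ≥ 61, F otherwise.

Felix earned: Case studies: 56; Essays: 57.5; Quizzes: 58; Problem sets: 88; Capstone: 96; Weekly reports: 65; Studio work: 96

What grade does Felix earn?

Quizzes score 58 ≥ 55: minimum met.
Weighted total:
  Case studies 56 × 0.08 = 4.48
  Essays 57.5 × 0.3 = 17.25
  Quizzes 58 × 0.06 = 3.48
  Problem sets 88 × 0.19 = 16.72
  Capstone 96 × 0.07 = 6.72
  Weekly reports 65 × 0.2 = 13
  Studio work 96 × 0.1 = 9.6
Sum = 71.25
71.25 is ≥ 71 and < 81 → C

C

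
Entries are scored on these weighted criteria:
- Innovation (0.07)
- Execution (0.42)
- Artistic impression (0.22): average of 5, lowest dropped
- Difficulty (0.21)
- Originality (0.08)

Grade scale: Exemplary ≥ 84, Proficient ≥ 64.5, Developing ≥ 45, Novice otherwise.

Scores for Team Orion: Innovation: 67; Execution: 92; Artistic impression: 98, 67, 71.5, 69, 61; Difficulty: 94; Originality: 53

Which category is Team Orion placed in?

Artistic impression: drop 61 → average of remaining 4 = 305.5/4 = 76.375
Weighted total:
  Innovation 67 × 0.07 = 4.69
  Execution 92 × 0.42 = 38.64
  Artistic impression 76.375 × 0.22 = 16.8025
  Difficulty 94 × 0.21 = 19.74
  Originality 53 × 0.08 = 4.24
Sum = 84.1125
84.1125 ≥ 84 → Exemplary

Exemplary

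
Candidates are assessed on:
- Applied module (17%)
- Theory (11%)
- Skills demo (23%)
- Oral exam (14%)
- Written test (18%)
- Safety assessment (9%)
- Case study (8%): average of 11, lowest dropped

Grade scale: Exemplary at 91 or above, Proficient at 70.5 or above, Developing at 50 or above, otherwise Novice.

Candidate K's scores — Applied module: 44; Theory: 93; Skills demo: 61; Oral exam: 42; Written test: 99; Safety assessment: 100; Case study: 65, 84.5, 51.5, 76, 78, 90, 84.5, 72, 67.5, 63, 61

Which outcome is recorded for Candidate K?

Developing

Case study: drop 51.5 → average of remaining 10 = 741.5/10 = 74.15
Weighted total:
  Applied module 44 × 0.17 = 7.48
  Theory 93 × 0.11 = 10.23
  Skills demo 61 × 0.23 = 14.03
  Oral exam 42 × 0.14 = 5.88
  Written test 99 × 0.18 = 17.82
  Safety assessment 100 × 0.09 = 9
  Case study 74.15 × 0.08 = 5.932
Sum = 70.372
70.372 is ≥ 50 and < 70.5 → Developing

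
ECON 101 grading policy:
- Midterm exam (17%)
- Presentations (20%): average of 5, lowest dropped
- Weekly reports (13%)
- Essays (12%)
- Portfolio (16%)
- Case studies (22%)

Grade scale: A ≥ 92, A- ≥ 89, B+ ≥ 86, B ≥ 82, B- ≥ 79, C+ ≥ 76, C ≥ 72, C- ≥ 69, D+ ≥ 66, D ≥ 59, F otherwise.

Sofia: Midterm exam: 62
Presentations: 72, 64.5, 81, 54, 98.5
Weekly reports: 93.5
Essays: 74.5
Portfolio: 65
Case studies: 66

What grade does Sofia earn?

C

Presentations: drop 54 → average of remaining 4 = 316/4 = 79
Weighted total:
  Midterm exam 62 × 0.17 = 10.54
  Presentations 79 × 0.2 = 15.8
  Weekly reports 93.5 × 0.13 = 12.155
  Essays 74.5 × 0.12 = 8.94
  Portfolio 65 × 0.16 = 10.4
  Case studies 66 × 0.22 = 14.52
Sum = 72.355
72.355 is ≥ 72 and < 76 → C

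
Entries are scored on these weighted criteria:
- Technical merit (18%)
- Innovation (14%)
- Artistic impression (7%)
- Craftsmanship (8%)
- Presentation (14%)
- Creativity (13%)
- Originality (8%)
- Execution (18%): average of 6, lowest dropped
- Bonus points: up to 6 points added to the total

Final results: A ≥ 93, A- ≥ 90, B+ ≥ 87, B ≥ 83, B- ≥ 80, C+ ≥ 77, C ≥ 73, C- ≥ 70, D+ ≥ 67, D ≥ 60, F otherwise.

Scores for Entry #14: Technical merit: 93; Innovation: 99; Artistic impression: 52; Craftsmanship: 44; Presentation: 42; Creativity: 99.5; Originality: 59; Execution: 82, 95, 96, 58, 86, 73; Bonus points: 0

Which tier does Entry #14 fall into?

C

Execution: drop 58 → average of remaining 5 = 432/5 = 86.4
Weighted total:
  Technical merit 93 × 0.18 = 16.74
  Innovation 99 × 0.14 = 13.86
  Artistic impression 52 × 0.07 = 3.64
  Craftsmanship 44 × 0.08 = 3.52
  Presentation 42 × 0.14 = 5.88
  Creativity 99.5 × 0.13 = 12.935
  Originality 59 × 0.08 = 4.72
  Execution 86.4 × 0.18 = 15.552
Sum = 76.847
Bonus points: 76.847 + 0 = 76.847
76.847 is ≥ 73 and < 77 → C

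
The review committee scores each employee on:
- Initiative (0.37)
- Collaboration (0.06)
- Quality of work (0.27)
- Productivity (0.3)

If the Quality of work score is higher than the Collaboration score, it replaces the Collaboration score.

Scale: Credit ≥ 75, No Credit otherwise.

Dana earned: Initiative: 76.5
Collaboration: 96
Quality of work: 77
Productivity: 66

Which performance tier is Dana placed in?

Quality of work (77) ≤ Collaboration (96), so Collaboration stays at 96.
Weighted total:
  Initiative 76.5 × 0.37 = 28.305
  Collaboration 96 × 0.06 = 5.76
  Quality of work 77 × 0.27 = 20.79
  Productivity 66 × 0.3 = 19.8
Sum = 74.655
74.655 < 75 → No Credit

No Credit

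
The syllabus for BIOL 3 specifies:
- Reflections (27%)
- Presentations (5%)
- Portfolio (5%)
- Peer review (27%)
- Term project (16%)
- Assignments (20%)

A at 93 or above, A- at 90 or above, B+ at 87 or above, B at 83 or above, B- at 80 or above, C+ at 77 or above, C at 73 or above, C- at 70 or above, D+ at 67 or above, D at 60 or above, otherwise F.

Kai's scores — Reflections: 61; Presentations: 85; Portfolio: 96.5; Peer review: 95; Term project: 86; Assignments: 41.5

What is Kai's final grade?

C

Weighted total:
  Reflections 61 × 0.27 = 16.47
  Presentations 85 × 0.05 = 4.25
  Portfolio 96.5 × 0.05 = 4.825
  Peer review 95 × 0.27 = 25.65
  Term project 86 × 0.16 = 13.76
  Assignments 41.5 × 0.2 = 8.3
Sum = 73.255
73.255 is ≥ 73 and < 77 → C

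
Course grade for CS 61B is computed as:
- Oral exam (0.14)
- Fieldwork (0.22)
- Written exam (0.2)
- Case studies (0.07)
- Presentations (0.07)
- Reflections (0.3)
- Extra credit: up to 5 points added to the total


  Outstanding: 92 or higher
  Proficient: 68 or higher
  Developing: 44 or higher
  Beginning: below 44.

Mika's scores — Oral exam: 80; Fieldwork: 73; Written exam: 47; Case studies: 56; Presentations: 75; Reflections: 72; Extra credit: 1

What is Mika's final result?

Weighted total:
  Oral exam 80 × 0.14 = 11.2
  Fieldwork 73 × 0.22 = 16.06
  Written exam 47 × 0.2 = 9.4
  Case studies 56 × 0.07 = 3.92
  Presentations 75 × 0.07 = 5.25
  Reflections 72 × 0.3 = 21.6
Sum = 67.43
Extra credit: 67.43 + 1 = 68.43
68.43 is ≥ 68 and < 92 → Proficient

Proficient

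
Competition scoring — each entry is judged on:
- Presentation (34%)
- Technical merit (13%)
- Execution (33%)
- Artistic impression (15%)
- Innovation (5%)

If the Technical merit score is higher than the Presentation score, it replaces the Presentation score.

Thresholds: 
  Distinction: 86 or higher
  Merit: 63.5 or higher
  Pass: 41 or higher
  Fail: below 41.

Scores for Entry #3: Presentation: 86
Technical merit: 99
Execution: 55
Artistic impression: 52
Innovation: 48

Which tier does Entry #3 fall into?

Merit

Technical merit (99) > Presentation (86), so Presentation counts as 99.
Weighted total:
  Presentation 99 × 0.34 = 33.66
  Technical merit 99 × 0.13 = 12.87
  Execution 55 × 0.33 = 18.15
  Artistic impression 52 × 0.15 = 7.8
  Innovation 48 × 0.05 = 2.4
Sum = 74.88
74.88 is ≥ 63.5 and < 86 → Merit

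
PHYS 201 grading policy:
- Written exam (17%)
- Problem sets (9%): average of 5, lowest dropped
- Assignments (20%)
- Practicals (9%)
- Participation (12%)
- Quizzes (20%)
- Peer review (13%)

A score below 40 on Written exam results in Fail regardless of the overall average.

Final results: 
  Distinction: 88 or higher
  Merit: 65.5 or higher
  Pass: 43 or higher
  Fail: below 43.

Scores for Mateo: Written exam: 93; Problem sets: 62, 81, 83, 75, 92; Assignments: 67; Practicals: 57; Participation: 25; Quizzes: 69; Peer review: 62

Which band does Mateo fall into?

Merit

Problem sets: drop 62 → average of remaining 4 = 331/4 = 82.75
Written exam score 93 ≥ 40: minimum met.
Weighted total:
  Written exam 93 × 0.17 = 15.81
  Problem sets 82.75 × 0.09 = 7.4475
  Assignments 67 × 0.2 = 13.4
  Practicals 57 × 0.09 = 5.13
  Participation 25 × 0.12 = 3
  Quizzes 69 × 0.2 = 13.8
  Peer review 62 × 0.13 = 8.06
Sum = 66.6475
66.6475 is ≥ 65.5 and < 88 → Merit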